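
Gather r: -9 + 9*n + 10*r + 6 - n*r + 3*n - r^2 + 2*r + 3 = 12*n - r^2 + r*(12 - n)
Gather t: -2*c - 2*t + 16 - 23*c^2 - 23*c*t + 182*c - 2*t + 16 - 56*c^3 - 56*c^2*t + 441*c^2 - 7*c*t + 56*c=-56*c^3 + 418*c^2 + 236*c + t*(-56*c^2 - 30*c - 4) + 32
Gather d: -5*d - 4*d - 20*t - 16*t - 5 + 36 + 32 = -9*d - 36*t + 63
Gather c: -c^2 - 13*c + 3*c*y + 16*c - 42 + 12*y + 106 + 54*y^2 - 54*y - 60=-c^2 + c*(3*y + 3) + 54*y^2 - 42*y + 4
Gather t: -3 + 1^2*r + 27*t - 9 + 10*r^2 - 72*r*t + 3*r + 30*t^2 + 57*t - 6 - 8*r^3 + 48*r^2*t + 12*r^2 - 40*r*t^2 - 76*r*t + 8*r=-8*r^3 + 22*r^2 + 12*r + t^2*(30 - 40*r) + t*(48*r^2 - 148*r + 84) - 18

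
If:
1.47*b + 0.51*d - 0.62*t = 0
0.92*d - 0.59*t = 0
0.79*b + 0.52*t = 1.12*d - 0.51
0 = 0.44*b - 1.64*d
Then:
No Solution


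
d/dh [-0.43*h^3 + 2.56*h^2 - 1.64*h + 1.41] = -1.29*h^2 + 5.12*h - 1.64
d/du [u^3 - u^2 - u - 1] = 3*u^2 - 2*u - 1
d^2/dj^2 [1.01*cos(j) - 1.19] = -1.01*cos(j)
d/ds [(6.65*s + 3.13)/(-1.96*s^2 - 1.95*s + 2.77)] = (13.034*s^2 + 12.2696*s + 24.524)/(3.8416*s^4 + 7.644*s^3 - 7.0559*s^2 - 10.803*s + 7.6729)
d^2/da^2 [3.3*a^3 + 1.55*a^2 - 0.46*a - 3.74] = 19.8*a + 3.1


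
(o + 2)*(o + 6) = o^2 + 8*o + 12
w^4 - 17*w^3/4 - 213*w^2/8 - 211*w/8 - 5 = (w - 8)*(w + 1/4)*(w + 1)*(w + 5/2)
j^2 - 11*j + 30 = (j - 6)*(j - 5)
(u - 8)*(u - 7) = u^2 - 15*u + 56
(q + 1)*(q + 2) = q^2 + 3*q + 2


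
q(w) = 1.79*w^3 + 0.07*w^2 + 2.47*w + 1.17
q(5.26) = 276.60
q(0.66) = 3.35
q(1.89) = 18.17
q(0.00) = 1.17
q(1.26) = 7.97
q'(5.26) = 151.78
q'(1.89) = 21.92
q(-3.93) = -116.11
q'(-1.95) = 22.62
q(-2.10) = -20.29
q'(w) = 5.37*w^2 + 0.14*w + 2.47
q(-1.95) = -16.65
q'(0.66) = 4.90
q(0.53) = 2.77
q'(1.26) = 11.17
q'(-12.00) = 774.07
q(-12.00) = -3111.51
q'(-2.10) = 25.86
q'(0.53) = 4.05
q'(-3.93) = 84.86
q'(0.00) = 2.47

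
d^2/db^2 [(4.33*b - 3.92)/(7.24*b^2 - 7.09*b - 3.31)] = ((118.161 - 188.0952*b)*(-7.24*b^2 + 7.09*b + 3.31) - (4.33*b - 3.92)*(14.48*b - 7.09)*(28.96*b - 14.18))/(-7.24*b^2 + 7.09*b + 3.31)^3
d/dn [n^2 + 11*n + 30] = 2*n + 11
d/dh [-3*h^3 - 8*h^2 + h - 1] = -9*h^2 - 16*h + 1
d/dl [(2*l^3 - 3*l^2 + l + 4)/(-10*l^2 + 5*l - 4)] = (-20*l^4 + 20*l^3 - 29*l^2 + 104*l - 24)/(100*l^4 - 100*l^3 + 105*l^2 - 40*l + 16)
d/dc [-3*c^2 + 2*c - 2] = 2 - 6*c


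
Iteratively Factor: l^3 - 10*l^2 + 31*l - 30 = (l - 2)*(l^2 - 8*l + 15) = (l - 5)*(l - 2)*(l - 3)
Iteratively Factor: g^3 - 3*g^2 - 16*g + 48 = (g - 3)*(g^2 - 16) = (g - 4)*(g - 3)*(g + 4)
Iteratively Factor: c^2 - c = (c - 1)*(c)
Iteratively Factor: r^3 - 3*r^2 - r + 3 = (r - 1)*(r^2 - 2*r - 3) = (r - 3)*(r - 1)*(r + 1)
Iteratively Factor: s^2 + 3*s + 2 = (s + 1)*(s + 2)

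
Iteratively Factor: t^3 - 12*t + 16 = (t - 2)*(t^2 + 2*t - 8) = (t - 2)*(t + 4)*(t - 2)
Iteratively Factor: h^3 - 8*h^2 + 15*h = (h - 5)*(h^2 - 3*h) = h*(h - 5)*(h - 3)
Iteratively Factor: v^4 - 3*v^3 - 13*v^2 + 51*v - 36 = (v - 3)*(v^3 - 13*v + 12) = (v - 3)*(v + 4)*(v^2 - 4*v + 3) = (v - 3)*(v - 1)*(v + 4)*(v - 3)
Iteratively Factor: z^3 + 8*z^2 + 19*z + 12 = (z + 3)*(z^2 + 5*z + 4) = (z + 3)*(z + 4)*(z + 1)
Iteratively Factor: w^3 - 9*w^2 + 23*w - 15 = (w - 5)*(w^2 - 4*w + 3) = (w - 5)*(w - 1)*(w - 3)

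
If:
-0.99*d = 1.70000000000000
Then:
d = -1.72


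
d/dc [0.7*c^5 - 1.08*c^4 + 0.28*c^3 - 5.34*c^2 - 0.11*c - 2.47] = 3.5*c^4 - 4.32*c^3 + 0.84*c^2 - 10.68*c - 0.11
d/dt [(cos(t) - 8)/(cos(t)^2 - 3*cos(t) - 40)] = sin(t)/(cos(t) + 5)^2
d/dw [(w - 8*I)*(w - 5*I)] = 2*w - 13*I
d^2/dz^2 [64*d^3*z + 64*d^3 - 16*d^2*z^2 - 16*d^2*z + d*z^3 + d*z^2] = 2*d*(-16*d + 3*z + 1)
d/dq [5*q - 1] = 5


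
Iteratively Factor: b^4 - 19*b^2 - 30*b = (b - 5)*(b^3 + 5*b^2 + 6*b) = (b - 5)*(b + 2)*(b^2 + 3*b) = (b - 5)*(b + 2)*(b + 3)*(b)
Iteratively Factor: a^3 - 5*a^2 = (a)*(a^2 - 5*a) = a*(a - 5)*(a)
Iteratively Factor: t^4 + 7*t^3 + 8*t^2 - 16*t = (t - 1)*(t^3 + 8*t^2 + 16*t) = (t - 1)*(t + 4)*(t^2 + 4*t) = (t - 1)*(t + 4)^2*(t)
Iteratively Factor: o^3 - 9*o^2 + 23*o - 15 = (o - 5)*(o^2 - 4*o + 3) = (o - 5)*(o - 1)*(o - 3)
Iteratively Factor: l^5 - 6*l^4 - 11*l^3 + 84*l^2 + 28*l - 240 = (l - 4)*(l^4 - 2*l^3 - 19*l^2 + 8*l + 60) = (l - 4)*(l - 2)*(l^3 - 19*l - 30) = (l - 4)*(l - 2)*(l + 2)*(l^2 - 2*l - 15) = (l - 4)*(l - 2)*(l + 2)*(l + 3)*(l - 5)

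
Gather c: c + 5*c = 6*c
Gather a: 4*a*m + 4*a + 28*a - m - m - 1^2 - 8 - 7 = a*(4*m + 32) - 2*m - 16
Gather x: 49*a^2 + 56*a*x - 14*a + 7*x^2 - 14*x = 49*a^2 - 14*a + 7*x^2 + x*(56*a - 14)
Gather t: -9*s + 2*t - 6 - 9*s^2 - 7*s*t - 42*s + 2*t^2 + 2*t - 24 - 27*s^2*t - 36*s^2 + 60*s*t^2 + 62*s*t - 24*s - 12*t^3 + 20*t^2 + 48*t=-45*s^2 - 75*s - 12*t^3 + t^2*(60*s + 22) + t*(-27*s^2 + 55*s + 52) - 30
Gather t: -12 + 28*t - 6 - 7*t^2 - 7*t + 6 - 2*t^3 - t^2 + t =-2*t^3 - 8*t^2 + 22*t - 12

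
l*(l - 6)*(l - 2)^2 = l^4 - 10*l^3 + 28*l^2 - 24*l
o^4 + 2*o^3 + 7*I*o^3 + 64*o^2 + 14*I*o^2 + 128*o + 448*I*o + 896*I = (o + 2)*(o - 8*I)*(o + 7*I)*(o + 8*I)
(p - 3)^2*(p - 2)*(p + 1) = p^4 - 7*p^3 + 13*p^2 + 3*p - 18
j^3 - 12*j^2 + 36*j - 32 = (j - 8)*(j - 2)^2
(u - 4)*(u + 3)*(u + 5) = u^3 + 4*u^2 - 17*u - 60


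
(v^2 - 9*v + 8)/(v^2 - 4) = (v^2 - 9*v + 8)/(v^2 - 4)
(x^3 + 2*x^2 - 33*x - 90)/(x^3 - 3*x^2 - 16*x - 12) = (x^2 + 8*x + 15)/(x^2 + 3*x + 2)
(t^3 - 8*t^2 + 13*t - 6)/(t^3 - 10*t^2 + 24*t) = (t^2 - 2*t + 1)/(t*(t - 4))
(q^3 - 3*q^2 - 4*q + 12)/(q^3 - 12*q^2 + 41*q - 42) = (q + 2)/(q - 7)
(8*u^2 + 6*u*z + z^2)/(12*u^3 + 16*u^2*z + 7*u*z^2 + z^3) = (4*u + z)/(6*u^2 + 5*u*z + z^2)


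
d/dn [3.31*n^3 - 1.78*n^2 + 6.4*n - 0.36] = 9.93*n^2 - 3.56*n + 6.4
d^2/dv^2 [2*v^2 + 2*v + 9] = 4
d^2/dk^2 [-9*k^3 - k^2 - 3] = -54*k - 2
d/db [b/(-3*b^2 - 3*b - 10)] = (3*b^2 - 10)/(9*b^4 + 18*b^3 + 69*b^2 + 60*b + 100)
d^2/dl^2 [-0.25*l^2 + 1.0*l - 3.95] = -0.500000000000000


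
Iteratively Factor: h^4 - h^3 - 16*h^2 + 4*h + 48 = (h + 3)*(h^3 - 4*h^2 - 4*h + 16) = (h - 2)*(h + 3)*(h^2 - 2*h - 8) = (h - 2)*(h + 2)*(h + 3)*(h - 4)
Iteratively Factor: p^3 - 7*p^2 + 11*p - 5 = (p - 5)*(p^2 - 2*p + 1) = (p - 5)*(p - 1)*(p - 1)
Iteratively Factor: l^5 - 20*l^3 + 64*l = (l - 2)*(l^4 + 2*l^3 - 16*l^2 - 32*l) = l*(l - 2)*(l^3 + 2*l^2 - 16*l - 32) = l*(l - 4)*(l - 2)*(l^2 + 6*l + 8) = l*(l - 4)*(l - 2)*(l + 2)*(l + 4)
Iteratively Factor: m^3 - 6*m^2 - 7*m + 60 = (m - 5)*(m^2 - m - 12) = (m - 5)*(m - 4)*(m + 3)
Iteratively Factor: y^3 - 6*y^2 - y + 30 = (y - 5)*(y^2 - y - 6) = (y - 5)*(y + 2)*(y - 3)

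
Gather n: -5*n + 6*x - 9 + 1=-5*n + 6*x - 8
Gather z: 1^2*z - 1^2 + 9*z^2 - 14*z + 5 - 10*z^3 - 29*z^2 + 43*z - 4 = -10*z^3 - 20*z^2 + 30*z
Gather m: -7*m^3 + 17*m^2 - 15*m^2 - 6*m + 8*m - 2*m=-7*m^3 + 2*m^2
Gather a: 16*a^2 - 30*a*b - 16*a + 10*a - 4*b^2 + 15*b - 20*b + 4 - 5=16*a^2 + a*(-30*b - 6) - 4*b^2 - 5*b - 1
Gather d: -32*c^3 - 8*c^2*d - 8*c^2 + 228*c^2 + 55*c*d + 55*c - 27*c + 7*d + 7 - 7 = -32*c^3 + 220*c^2 + 28*c + d*(-8*c^2 + 55*c + 7)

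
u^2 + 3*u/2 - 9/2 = (u - 3/2)*(u + 3)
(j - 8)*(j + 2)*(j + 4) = j^3 - 2*j^2 - 40*j - 64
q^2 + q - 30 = (q - 5)*(q + 6)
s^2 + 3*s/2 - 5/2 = (s - 1)*(s + 5/2)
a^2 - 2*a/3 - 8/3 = (a - 2)*(a + 4/3)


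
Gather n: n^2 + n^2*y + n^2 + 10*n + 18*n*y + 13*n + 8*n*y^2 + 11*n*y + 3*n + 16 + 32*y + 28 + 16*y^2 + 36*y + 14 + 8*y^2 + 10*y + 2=n^2*(y + 2) + n*(8*y^2 + 29*y + 26) + 24*y^2 + 78*y + 60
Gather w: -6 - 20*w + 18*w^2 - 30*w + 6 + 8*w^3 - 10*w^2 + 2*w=8*w^3 + 8*w^2 - 48*w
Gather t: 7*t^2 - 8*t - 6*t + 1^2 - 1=7*t^2 - 14*t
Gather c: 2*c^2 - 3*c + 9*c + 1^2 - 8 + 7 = 2*c^2 + 6*c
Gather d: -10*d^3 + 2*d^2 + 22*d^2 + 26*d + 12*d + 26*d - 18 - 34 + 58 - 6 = -10*d^3 + 24*d^2 + 64*d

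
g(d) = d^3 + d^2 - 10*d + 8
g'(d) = 3*d^2 + 2*d - 10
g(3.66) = 33.82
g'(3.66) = 37.51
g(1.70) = -1.20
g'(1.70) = 2.07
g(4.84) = 96.41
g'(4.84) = 69.96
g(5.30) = 131.97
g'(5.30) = 84.87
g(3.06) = 15.42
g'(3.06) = 24.21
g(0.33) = 4.84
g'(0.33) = -9.01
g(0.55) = 2.97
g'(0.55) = -7.99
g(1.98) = -0.12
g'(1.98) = 5.72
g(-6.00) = -112.00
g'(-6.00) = 86.00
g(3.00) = 14.00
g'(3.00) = 23.00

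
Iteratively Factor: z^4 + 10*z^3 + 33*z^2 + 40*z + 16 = (z + 1)*(z^3 + 9*z^2 + 24*z + 16) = (z + 1)^2*(z^2 + 8*z + 16) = (z + 1)^2*(z + 4)*(z + 4)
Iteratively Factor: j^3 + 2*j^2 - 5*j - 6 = (j - 2)*(j^2 + 4*j + 3) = (j - 2)*(j + 1)*(j + 3)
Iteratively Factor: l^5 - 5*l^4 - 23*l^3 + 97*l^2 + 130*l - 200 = (l + 2)*(l^4 - 7*l^3 - 9*l^2 + 115*l - 100) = (l - 5)*(l + 2)*(l^3 - 2*l^2 - 19*l + 20) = (l - 5)^2*(l + 2)*(l^2 + 3*l - 4) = (l - 5)^2*(l + 2)*(l + 4)*(l - 1)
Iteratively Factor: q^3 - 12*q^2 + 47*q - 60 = (q - 3)*(q^2 - 9*q + 20) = (q - 5)*(q - 3)*(q - 4)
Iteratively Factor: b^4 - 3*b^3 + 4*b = (b - 2)*(b^3 - b^2 - 2*b) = (b - 2)^2*(b^2 + b) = b*(b - 2)^2*(b + 1)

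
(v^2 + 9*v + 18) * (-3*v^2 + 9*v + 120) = -3*v^4 - 18*v^3 + 147*v^2 + 1242*v + 2160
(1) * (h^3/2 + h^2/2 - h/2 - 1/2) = h^3/2 + h^2/2 - h/2 - 1/2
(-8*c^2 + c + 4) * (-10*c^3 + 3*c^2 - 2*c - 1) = 80*c^5 - 34*c^4 - 21*c^3 + 18*c^2 - 9*c - 4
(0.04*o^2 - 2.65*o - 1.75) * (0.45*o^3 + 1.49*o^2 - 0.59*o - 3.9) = 0.018*o^5 - 1.1329*o^4 - 4.7596*o^3 - 1.2*o^2 + 11.3675*o + 6.825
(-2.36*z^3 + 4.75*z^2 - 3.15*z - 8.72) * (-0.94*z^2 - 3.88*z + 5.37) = 2.2184*z^5 + 4.6918*z^4 - 28.1422*z^3 + 45.9263*z^2 + 16.9181*z - 46.8264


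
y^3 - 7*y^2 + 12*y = y*(y - 4)*(y - 3)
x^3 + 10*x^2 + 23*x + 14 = (x + 1)*(x + 2)*(x + 7)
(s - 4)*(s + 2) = s^2 - 2*s - 8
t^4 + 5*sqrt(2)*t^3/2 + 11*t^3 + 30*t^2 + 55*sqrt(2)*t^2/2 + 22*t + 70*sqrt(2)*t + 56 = (t + 4)*(t + 7)*(t + sqrt(2)/2)*(t + 2*sqrt(2))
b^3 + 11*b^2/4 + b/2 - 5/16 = (b - 1/4)*(b + 1/2)*(b + 5/2)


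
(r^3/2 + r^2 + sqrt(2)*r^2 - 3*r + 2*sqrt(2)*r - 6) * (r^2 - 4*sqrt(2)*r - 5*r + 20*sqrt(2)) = r^5/2 - 3*r^4/2 - sqrt(2)*r^4 - 16*r^3 + 3*sqrt(2)*r^3 + 22*sqrt(2)*r^2 + 33*r^2 - 36*sqrt(2)*r + 110*r - 120*sqrt(2)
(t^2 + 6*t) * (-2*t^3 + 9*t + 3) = -2*t^5 - 12*t^4 + 9*t^3 + 57*t^2 + 18*t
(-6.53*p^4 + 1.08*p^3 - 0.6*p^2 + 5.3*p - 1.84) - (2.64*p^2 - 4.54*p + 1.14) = -6.53*p^4 + 1.08*p^3 - 3.24*p^2 + 9.84*p - 2.98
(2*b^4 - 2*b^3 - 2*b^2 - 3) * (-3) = -6*b^4 + 6*b^3 + 6*b^2 + 9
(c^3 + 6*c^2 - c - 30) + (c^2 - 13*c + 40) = c^3 + 7*c^2 - 14*c + 10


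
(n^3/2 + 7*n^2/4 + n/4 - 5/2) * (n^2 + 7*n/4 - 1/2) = n^5/2 + 21*n^4/8 + 49*n^3/16 - 47*n^2/16 - 9*n/2 + 5/4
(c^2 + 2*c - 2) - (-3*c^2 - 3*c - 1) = 4*c^2 + 5*c - 1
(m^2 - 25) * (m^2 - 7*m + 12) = m^4 - 7*m^3 - 13*m^2 + 175*m - 300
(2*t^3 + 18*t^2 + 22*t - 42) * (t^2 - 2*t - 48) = 2*t^5 + 14*t^4 - 110*t^3 - 950*t^2 - 972*t + 2016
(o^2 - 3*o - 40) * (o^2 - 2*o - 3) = o^4 - 5*o^3 - 37*o^2 + 89*o + 120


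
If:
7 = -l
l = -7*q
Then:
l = -7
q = 1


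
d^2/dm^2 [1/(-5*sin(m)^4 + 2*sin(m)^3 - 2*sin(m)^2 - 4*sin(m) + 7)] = 2*(200*sin(m)^8 - 115*sin(m)^7 - 172*sin(m)^6 + 118*sin(m)^5 + 166*sin(m)^4 - 59*sin(m)^3 - 162*sin(m)^2 + 32*sin(m) - 30)/(5*sin(m)^4 - 2*sin(m)^3 + 2*sin(m)^2 + 4*sin(m) - 7)^3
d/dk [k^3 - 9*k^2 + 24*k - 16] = 3*k^2 - 18*k + 24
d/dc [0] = 0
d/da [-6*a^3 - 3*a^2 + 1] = 6*a*(-3*a - 1)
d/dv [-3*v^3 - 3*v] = -9*v^2 - 3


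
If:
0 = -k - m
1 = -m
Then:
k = 1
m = -1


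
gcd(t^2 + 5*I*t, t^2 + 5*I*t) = t^2 + 5*I*t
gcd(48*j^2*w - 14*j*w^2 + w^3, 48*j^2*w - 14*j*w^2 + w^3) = 48*j^2*w - 14*j*w^2 + w^3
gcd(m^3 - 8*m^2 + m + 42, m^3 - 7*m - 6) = m^2 - m - 6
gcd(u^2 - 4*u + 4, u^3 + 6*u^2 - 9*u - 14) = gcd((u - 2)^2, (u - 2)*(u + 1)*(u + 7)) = u - 2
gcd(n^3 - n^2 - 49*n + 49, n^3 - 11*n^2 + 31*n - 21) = n^2 - 8*n + 7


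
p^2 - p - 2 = (p - 2)*(p + 1)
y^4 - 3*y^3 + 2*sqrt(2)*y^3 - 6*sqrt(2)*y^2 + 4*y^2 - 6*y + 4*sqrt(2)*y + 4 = (y - 2)*(y - 1)*(y + sqrt(2))^2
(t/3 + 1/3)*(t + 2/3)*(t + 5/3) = t^3/3 + 10*t^2/9 + 31*t/27 + 10/27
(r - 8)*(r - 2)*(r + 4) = r^3 - 6*r^2 - 24*r + 64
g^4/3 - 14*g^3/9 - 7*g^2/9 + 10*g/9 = g*(g/3 + 1/3)*(g - 5)*(g - 2/3)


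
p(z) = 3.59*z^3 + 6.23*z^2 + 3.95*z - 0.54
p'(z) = 10.77*z^2 + 12.46*z + 3.95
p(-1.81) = -8.57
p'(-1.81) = 16.68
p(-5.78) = -508.47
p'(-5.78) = 291.74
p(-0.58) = -1.44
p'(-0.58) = 0.35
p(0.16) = 0.27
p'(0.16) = 6.22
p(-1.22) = -2.61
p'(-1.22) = 4.78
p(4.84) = 571.55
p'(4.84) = 316.55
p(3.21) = 195.08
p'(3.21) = 154.92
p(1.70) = 41.82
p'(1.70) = 56.26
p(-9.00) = -2148.57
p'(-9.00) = 764.18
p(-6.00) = -575.40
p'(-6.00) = 316.91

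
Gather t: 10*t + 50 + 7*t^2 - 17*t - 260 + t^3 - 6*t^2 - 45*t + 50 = t^3 + t^2 - 52*t - 160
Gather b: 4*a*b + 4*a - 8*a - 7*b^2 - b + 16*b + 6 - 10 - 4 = -4*a - 7*b^2 + b*(4*a + 15) - 8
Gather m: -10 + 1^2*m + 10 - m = 0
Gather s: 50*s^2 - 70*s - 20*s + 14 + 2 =50*s^2 - 90*s + 16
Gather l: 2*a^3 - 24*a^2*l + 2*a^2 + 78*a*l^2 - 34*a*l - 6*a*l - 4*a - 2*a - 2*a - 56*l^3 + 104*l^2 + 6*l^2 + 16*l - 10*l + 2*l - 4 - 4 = 2*a^3 + 2*a^2 - 8*a - 56*l^3 + l^2*(78*a + 110) + l*(-24*a^2 - 40*a + 8) - 8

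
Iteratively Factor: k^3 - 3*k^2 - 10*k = (k - 5)*(k^2 + 2*k) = (k - 5)*(k + 2)*(k)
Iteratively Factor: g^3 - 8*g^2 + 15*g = (g - 5)*(g^2 - 3*g) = (g - 5)*(g - 3)*(g)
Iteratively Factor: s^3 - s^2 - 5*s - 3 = (s + 1)*(s^2 - 2*s - 3) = (s - 3)*(s + 1)*(s + 1)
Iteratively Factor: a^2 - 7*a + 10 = (a - 5)*(a - 2)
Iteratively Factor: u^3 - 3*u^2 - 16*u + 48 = (u + 4)*(u^2 - 7*u + 12) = (u - 4)*(u + 4)*(u - 3)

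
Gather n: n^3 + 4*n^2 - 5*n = n^3 + 4*n^2 - 5*n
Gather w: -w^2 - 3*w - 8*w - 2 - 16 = -w^2 - 11*w - 18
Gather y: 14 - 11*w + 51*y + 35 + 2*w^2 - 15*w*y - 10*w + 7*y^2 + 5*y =2*w^2 - 21*w + 7*y^2 + y*(56 - 15*w) + 49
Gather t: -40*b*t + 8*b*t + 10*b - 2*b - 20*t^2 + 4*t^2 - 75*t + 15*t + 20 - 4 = 8*b - 16*t^2 + t*(-32*b - 60) + 16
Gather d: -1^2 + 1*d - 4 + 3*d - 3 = 4*d - 8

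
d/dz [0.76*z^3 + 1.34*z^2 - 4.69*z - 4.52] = 2.28*z^2 + 2.68*z - 4.69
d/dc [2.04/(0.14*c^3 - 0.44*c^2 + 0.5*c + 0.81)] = (-0.8568*c^2 + 1.7952*c - 1.02)/(0.14*c^3 - 0.44*c^2 + 0.5*c + 0.81)^2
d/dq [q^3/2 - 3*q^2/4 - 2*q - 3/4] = 3*q^2/2 - 3*q/2 - 2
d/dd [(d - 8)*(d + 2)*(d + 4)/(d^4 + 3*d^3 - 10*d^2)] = (-d^5 + 4*d^4 + 116*d^3 + 496*d^2 + 176*d - 1280)/(d^3*(d^4 + 6*d^3 - 11*d^2 - 60*d + 100))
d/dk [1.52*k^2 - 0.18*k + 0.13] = 3.04*k - 0.18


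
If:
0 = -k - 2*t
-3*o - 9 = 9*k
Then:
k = -2*t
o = 6*t - 3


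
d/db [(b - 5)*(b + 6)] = 2*b + 1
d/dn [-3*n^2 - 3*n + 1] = -6*n - 3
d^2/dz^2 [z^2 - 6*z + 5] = 2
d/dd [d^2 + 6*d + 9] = 2*d + 6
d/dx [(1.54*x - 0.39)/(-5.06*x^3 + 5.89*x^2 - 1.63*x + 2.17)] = (15.5848*x^3 - 14.9908*x^2 + 4.5942*x + 2.7061)/(25.6036*x^6 - 59.6068*x^5 + 51.1877*x^4 - 41.1618*x^3 + 28.2195*x^2 - 7.0742*x + 4.7089)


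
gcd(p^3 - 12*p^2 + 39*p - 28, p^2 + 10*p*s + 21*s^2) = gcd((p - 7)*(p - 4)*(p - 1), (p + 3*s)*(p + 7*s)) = 1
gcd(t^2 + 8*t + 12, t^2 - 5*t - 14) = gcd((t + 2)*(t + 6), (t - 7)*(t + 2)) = t + 2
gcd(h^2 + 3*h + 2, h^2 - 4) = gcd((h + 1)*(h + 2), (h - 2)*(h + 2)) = h + 2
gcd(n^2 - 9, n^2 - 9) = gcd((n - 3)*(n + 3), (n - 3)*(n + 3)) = n^2 - 9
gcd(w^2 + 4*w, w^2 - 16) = w + 4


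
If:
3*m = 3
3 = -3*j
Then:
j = -1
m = 1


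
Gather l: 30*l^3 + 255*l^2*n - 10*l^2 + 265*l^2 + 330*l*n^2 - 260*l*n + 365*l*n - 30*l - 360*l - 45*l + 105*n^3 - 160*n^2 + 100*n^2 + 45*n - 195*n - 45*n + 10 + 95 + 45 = 30*l^3 + l^2*(255*n + 255) + l*(330*n^2 + 105*n - 435) + 105*n^3 - 60*n^2 - 195*n + 150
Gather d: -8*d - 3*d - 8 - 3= -11*d - 11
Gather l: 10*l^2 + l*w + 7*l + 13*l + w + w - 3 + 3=10*l^2 + l*(w + 20) + 2*w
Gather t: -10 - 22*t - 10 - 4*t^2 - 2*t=-4*t^2 - 24*t - 20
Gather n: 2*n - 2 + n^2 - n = n^2 + n - 2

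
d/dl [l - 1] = 1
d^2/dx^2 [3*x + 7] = 0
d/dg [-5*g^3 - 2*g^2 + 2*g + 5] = -15*g^2 - 4*g + 2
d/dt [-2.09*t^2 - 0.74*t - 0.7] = -4.18*t - 0.74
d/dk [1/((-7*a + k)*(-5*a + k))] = 2*(6*a - k)/((5*a - k)^2*(7*a - k)^2)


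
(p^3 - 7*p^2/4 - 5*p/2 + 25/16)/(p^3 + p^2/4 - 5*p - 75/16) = (2*p - 1)/(2*p + 3)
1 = 1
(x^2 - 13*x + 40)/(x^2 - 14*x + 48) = (x - 5)/(x - 6)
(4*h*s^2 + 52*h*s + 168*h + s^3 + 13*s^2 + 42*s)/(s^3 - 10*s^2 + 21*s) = (4*h*s^2 + 52*h*s + 168*h + s^3 + 13*s^2 + 42*s)/(s*(s^2 - 10*s + 21))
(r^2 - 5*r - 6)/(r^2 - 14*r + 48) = (r + 1)/(r - 8)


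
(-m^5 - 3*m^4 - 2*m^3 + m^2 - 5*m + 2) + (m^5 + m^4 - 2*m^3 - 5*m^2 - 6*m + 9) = -2*m^4 - 4*m^3 - 4*m^2 - 11*m + 11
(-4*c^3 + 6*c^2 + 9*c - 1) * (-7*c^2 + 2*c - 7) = 28*c^5 - 50*c^4 - 23*c^3 - 17*c^2 - 65*c + 7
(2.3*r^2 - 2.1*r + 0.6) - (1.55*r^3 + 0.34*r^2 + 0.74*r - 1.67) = -1.55*r^3 + 1.96*r^2 - 2.84*r + 2.27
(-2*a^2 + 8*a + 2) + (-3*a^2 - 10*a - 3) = -5*a^2 - 2*a - 1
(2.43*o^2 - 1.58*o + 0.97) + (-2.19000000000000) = 2.43*o^2 - 1.58*o - 1.22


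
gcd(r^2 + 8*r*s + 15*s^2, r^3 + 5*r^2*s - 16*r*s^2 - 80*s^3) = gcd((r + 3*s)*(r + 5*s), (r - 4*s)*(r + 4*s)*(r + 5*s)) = r + 5*s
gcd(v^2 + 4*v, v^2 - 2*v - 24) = v + 4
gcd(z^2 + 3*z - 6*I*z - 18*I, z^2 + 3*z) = z + 3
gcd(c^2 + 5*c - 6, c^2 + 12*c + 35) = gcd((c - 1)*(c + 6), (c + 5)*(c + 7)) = 1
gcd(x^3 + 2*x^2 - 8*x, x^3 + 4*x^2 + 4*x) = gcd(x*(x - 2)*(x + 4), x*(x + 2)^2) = x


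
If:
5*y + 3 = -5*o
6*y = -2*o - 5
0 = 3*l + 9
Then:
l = -3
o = 7/20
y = -19/20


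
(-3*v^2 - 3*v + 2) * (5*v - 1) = -15*v^3 - 12*v^2 + 13*v - 2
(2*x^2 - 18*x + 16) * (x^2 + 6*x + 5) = 2*x^4 - 6*x^3 - 82*x^2 + 6*x + 80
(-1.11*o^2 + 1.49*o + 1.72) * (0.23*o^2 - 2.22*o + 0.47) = -0.2553*o^4 + 2.8069*o^3 - 3.4339*o^2 - 3.1181*o + 0.8084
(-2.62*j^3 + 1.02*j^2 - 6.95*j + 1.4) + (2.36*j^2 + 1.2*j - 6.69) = -2.62*j^3 + 3.38*j^2 - 5.75*j - 5.29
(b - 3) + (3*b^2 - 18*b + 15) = 3*b^2 - 17*b + 12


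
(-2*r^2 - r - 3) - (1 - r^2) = -r^2 - r - 4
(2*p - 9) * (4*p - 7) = 8*p^2 - 50*p + 63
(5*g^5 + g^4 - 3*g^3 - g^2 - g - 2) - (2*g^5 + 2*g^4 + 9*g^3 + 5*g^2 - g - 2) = 3*g^5 - g^4 - 12*g^3 - 6*g^2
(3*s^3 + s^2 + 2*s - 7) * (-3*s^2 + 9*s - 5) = -9*s^5 + 24*s^4 - 12*s^3 + 34*s^2 - 73*s + 35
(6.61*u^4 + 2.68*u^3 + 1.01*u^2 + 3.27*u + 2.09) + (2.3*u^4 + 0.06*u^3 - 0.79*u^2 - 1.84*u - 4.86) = 8.91*u^4 + 2.74*u^3 + 0.22*u^2 + 1.43*u - 2.77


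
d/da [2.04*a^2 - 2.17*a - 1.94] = 4.08*a - 2.17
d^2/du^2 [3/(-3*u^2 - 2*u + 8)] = 6*(9*u^2 + 6*u - 4*(3*u + 1)^2 - 24)/(3*u^2 + 2*u - 8)^3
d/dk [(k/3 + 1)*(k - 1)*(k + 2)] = k^2 + 8*k/3 + 1/3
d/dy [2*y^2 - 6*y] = 4*y - 6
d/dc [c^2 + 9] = 2*c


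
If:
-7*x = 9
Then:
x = -9/7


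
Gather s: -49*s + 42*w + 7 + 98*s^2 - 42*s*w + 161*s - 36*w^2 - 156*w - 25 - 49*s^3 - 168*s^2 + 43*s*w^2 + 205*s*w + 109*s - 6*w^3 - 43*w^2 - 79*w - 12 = -49*s^3 - 70*s^2 + s*(43*w^2 + 163*w + 221) - 6*w^3 - 79*w^2 - 193*w - 30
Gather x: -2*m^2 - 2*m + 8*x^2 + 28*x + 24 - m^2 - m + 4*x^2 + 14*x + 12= -3*m^2 - 3*m + 12*x^2 + 42*x + 36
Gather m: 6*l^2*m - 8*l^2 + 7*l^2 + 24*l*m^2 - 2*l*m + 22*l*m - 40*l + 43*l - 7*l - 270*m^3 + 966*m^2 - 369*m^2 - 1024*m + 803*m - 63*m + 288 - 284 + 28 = -l^2 - 4*l - 270*m^3 + m^2*(24*l + 597) + m*(6*l^2 + 20*l - 284) + 32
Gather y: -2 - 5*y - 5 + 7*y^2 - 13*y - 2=7*y^2 - 18*y - 9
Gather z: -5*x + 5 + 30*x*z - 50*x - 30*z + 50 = -55*x + z*(30*x - 30) + 55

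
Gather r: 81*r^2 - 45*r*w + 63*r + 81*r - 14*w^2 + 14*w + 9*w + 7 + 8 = 81*r^2 + r*(144 - 45*w) - 14*w^2 + 23*w + 15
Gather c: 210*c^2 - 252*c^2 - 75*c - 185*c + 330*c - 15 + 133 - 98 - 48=-42*c^2 + 70*c - 28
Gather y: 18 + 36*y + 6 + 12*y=48*y + 24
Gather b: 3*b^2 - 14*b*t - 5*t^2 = 3*b^2 - 14*b*t - 5*t^2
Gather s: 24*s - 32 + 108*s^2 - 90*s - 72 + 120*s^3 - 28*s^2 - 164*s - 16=120*s^3 + 80*s^2 - 230*s - 120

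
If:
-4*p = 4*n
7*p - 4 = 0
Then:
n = -4/7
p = 4/7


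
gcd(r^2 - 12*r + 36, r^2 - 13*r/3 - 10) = r - 6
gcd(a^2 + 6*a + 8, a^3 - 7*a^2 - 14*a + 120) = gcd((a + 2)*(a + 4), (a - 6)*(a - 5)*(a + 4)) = a + 4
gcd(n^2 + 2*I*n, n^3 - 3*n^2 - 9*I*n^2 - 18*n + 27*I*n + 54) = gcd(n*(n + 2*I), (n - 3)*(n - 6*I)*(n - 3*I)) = 1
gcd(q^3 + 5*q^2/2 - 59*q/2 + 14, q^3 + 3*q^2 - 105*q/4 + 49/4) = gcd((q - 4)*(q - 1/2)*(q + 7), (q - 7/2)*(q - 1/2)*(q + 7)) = q^2 + 13*q/2 - 7/2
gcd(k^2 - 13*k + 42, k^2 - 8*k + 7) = k - 7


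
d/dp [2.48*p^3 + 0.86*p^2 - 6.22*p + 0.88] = 7.44*p^2 + 1.72*p - 6.22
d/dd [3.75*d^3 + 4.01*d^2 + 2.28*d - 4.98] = 11.25*d^2 + 8.02*d + 2.28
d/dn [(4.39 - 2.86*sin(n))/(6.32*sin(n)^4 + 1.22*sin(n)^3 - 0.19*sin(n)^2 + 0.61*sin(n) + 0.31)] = (54.2256*sin(n)^4 - 104.0008*sin(n)^3 - 16.6108*sin(n)^2 + 1.6682*sin(n) - 3.5645)*cos(n)/(39.9424*sin(n)^8 + 15.4208*sin(n)^7 - 0.9132*sin(n)^6 + 7.2468*sin(n)^5 + 5.4429*sin(n)^4 + 0.5246*sin(n)^3 + 0.2543*sin(n)^2 + 0.3782*sin(n) + 0.0961)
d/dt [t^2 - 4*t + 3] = 2*t - 4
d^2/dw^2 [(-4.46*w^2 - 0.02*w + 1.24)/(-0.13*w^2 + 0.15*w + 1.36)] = (-1.11022302462516e-16*w^4 + 0.174616*w^3 + 4.605432*w^2 + 0.166296000000001*w + 15.996008)/(0.002197*w^6 - 0.007605*w^5 - 0.060177*w^4 + 0.155745*w^3 + 0.629544*w^2 - 0.83232*w - 2.515456)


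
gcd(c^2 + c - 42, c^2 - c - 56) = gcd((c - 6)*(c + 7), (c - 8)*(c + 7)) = c + 7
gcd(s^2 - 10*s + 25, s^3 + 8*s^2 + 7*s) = 1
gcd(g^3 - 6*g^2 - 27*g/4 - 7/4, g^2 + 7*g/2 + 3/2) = g + 1/2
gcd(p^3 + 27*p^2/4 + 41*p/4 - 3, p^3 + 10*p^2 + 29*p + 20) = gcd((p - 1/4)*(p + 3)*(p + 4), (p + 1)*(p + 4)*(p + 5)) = p + 4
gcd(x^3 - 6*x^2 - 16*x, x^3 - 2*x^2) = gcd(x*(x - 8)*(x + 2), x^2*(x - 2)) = x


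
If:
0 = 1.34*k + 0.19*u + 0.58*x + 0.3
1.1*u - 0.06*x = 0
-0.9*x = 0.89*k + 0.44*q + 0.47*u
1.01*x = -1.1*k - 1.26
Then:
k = 0.63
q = 2.79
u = -0.11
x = -1.93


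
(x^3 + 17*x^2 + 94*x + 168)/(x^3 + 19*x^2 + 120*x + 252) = (x + 4)/(x + 6)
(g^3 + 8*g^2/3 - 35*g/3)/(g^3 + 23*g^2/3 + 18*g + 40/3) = g*(3*g^2 + 8*g - 35)/(3*g^3 + 23*g^2 + 54*g + 40)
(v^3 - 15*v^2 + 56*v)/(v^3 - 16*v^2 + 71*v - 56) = v/(v - 1)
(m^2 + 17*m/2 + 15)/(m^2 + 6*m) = (m + 5/2)/m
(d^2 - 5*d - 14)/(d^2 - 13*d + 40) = (d^2 - 5*d - 14)/(d^2 - 13*d + 40)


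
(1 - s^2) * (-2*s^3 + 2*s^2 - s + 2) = 2*s^5 - 2*s^4 - s^3 - s + 2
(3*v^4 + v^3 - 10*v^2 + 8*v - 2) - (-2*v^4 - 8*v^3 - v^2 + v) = 5*v^4 + 9*v^3 - 9*v^2 + 7*v - 2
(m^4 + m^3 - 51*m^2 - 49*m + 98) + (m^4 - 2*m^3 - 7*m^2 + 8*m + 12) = 2*m^4 - m^3 - 58*m^2 - 41*m + 110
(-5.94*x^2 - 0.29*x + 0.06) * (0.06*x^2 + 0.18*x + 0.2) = -0.3564*x^4 - 1.0866*x^3 - 1.2366*x^2 - 0.0472*x + 0.012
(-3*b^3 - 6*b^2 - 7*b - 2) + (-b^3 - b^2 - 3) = -4*b^3 - 7*b^2 - 7*b - 5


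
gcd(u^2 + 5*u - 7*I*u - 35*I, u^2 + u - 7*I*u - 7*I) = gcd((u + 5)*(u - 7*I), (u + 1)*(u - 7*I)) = u - 7*I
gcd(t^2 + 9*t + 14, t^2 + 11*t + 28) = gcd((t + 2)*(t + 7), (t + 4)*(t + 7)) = t + 7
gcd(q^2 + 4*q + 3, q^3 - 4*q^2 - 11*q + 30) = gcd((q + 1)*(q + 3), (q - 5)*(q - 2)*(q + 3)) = q + 3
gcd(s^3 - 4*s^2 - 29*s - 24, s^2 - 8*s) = s - 8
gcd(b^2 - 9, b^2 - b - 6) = b - 3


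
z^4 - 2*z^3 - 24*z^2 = z^2*(z - 6)*(z + 4)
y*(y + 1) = y^2 + y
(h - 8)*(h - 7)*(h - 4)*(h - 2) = h^4 - 21*h^3 + 154*h^2 - 456*h + 448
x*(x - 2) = x^2 - 2*x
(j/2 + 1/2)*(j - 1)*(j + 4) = j^3/2 + 2*j^2 - j/2 - 2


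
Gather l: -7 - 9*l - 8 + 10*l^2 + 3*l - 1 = 10*l^2 - 6*l - 16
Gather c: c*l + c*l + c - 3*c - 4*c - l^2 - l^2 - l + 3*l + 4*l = c*(2*l - 6) - 2*l^2 + 6*l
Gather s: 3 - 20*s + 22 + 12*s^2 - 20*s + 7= 12*s^2 - 40*s + 32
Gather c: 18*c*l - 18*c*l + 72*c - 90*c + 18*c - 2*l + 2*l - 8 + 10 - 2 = 0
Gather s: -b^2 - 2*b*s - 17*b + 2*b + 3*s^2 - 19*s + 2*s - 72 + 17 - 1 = -b^2 - 15*b + 3*s^2 + s*(-2*b - 17) - 56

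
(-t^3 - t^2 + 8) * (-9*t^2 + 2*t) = 9*t^5 + 7*t^4 - 2*t^3 - 72*t^2 + 16*t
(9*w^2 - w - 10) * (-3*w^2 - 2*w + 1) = -27*w^4 - 15*w^3 + 41*w^2 + 19*w - 10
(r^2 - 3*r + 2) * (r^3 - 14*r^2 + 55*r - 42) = r^5 - 17*r^4 + 99*r^3 - 235*r^2 + 236*r - 84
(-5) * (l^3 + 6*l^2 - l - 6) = -5*l^3 - 30*l^2 + 5*l + 30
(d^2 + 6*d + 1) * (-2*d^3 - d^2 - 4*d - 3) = -2*d^5 - 13*d^4 - 12*d^3 - 28*d^2 - 22*d - 3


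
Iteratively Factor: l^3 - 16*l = (l + 4)*(l^2 - 4*l) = (l - 4)*(l + 4)*(l)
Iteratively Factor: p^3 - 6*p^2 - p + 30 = (p - 3)*(p^2 - 3*p - 10) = (p - 5)*(p - 3)*(p + 2)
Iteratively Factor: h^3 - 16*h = (h)*(h^2 - 16) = h*(h - 4)*(h + 4)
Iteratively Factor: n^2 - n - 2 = (n + 1)*(n - 2)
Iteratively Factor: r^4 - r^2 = (r)*(r^3 - r) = r*(r - 1)*(r^2 + r) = r^2*(r - 1)*(r + 1)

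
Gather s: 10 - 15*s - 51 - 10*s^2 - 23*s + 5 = -10*s^2 - 38*s - 36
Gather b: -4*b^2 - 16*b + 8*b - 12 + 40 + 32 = -4*b^2 - 8*b + 60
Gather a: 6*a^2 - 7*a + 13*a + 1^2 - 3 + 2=6*a^2 + 6*a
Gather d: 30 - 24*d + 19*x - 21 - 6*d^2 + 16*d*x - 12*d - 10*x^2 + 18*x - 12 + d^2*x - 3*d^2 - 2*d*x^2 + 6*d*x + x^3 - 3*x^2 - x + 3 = d^2*(x - 9) + d*(-2*x^2 + 22*x - 36) + x^3 - 13*x^2 + 36*x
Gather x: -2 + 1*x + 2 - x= 0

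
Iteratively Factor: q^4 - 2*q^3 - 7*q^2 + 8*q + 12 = (q - 2)*(q^3 - 7*q - 6) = (q - 2)*(q + 1)*(q^2 - q - 6) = (q - 3)*(q - 2)*(q + 1)*(q + 2)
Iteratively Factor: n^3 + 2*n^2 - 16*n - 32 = (n - 4)*(n^2 + 6*n + 8) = (n - 4)*(n + 4)*(n + 2)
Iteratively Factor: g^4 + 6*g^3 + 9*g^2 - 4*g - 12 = (g + 3)*(g^3 + 3*g^2 - 4) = (g + 2)*(g + 3)*(g^2 + g - 2) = (g + 2)^2*(g + 3)*(g - 1)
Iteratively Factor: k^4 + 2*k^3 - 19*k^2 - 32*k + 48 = (k - 4)*(k^3 + 6*k^2 + 5*k - 12) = (k - 4)*(k - 1)*(k^2 + 7*k + 12) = (k - 4)*(k - 1)*(k + 3)*(k + 4)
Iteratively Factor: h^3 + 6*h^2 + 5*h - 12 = (h + 3)*(h^2 + 3*h - 4) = (h - 1)*(h + 3)*(h + 4)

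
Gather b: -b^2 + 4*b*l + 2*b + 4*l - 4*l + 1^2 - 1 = -b^2 + b*(4*l + 2)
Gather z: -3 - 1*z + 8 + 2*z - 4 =z + 1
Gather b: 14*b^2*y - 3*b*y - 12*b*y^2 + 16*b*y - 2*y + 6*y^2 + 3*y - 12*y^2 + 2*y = 14*b^2*y + b*(-12*y^2 + 13*y) - 6*y^2 + 3*y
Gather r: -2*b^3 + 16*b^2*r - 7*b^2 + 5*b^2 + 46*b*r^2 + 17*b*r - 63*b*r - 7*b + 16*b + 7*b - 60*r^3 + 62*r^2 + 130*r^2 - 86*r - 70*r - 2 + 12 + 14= -2*b^3 - 2*b^2 + 16*b - 60*r^3 + r^2*(46*b + 192) + r*(16*b^2 - 46*b - 156) + 24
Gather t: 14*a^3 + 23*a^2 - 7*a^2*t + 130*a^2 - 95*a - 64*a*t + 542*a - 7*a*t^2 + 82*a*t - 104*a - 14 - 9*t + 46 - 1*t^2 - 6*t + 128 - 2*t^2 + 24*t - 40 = 14*a^3 + 153*a^2 + 343*a + t^2*(-7*a - 3) + t*(-7*a^2 + 18*a + 9) + 120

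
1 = 1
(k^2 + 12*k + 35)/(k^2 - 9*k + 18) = (k^2 + 12*k + 35)/(k^2 - 9*k + 18)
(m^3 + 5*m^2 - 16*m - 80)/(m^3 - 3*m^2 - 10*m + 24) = (m^2 + 9*m + 20)/(m^2 + m - 6)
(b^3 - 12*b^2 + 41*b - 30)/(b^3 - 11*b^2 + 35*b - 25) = (b - 6)/(b - 5)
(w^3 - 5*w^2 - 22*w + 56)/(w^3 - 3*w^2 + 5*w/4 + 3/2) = 4*(w^2 - 3*w - 28)/(4*w^2 - 4*w - 3)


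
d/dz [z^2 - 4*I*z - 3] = 2*z - 4*I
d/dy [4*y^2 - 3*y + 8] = 8*y - 3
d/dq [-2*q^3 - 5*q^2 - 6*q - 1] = -6*q^2 - 10*q - 6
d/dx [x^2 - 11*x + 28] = 2*x - 11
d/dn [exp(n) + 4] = exp(n)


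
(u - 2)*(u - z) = u^2 - u*z - 2*u + 2*z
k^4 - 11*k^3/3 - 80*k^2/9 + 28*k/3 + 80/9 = (k - 5)*(k - 4/3)*(k + 2/3)*(k + 2)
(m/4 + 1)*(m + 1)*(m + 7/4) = m^3/4 + 27*m^2/16 + 51*m/16 + 7/4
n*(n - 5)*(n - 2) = n^3 - 7*n^2 + 10*n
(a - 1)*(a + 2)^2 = a^3 + 3*a^2 - 4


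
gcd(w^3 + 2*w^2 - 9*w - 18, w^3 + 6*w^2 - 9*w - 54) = w^2 - 9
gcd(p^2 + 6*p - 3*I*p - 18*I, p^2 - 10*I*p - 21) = p - 3*I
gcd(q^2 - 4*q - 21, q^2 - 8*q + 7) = q - 7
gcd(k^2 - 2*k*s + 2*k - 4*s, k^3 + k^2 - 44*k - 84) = k + 2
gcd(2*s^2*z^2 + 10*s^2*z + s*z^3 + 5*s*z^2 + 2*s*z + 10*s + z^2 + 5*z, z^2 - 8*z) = 1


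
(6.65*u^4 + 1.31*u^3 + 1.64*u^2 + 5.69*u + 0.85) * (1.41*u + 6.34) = 9.3765*u^5 + 44.0081*u^4 + 10.6178*u^3 + 18.4205*u^2 + 37.2731*u + 5.389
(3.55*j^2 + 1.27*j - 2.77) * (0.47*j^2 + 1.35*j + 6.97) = 1.6685*j^4 + 5.3894*j^3 + 25.1561*j^2 + 5.1124*j - 19.3069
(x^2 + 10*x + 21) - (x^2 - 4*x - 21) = 14*x + 42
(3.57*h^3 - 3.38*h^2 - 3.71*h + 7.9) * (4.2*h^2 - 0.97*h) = 14.994*h^5 - 17.6589*h^4 - 12.3034*h^3 + 36.7787*h^2 - 7.663*h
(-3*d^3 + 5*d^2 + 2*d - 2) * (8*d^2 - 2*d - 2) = -24*d^5 + 46*d^4 + 12*d^3 - 30*d^2 + 4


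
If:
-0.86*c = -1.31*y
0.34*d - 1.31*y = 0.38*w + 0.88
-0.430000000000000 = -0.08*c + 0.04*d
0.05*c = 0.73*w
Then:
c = -22.01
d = -54.77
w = -1.51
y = -14.45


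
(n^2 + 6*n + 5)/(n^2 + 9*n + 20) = (n + 1)/(n + 4)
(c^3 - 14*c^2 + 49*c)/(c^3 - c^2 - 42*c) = (c - 7)/(c + 6)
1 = 1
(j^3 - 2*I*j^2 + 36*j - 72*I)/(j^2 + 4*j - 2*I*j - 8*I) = (j^2 + 36)/(j + 4)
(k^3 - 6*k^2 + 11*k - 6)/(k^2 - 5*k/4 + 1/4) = 4*(k^2 - 5*k + 6)/(4*k - 1)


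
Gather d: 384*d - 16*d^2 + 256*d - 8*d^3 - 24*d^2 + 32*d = -8*d^3 - 40*d^2 + 672*d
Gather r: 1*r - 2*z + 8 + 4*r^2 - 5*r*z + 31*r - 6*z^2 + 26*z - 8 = 4*r^2 + r*(32 - 5*z) - 6*z^2 + 24*z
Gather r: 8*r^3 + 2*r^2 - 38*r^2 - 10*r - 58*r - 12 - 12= 8*r^3 - 36*r^2 - 68*r - 24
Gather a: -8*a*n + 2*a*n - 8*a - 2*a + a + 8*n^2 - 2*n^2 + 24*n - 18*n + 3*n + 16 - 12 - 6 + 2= a*(-6*n - 9) + 6*n^2 + 9*n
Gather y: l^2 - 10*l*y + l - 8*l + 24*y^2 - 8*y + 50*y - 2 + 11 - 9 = l^2 - 7*l + 24*y^2 + y*(42 - 10*l)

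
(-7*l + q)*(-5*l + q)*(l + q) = 35*l^3 + 23*l^2*q - 11*l*q^2 + q^3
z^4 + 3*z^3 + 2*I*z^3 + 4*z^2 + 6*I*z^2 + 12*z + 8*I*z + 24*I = (z + 3)*(z - 2*I)*(z + 2*I)^2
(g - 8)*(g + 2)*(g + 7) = g^3 + g^2 - 58*g - 112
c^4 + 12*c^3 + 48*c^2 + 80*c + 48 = (c + 2)^3*(c + 6)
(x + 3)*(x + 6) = x^2 + 9*x + 18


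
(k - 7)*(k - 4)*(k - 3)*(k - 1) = k^4 - 15*k^3 + 75*k^2 - 145*k + 84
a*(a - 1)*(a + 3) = a^3 + 2*a^2 - 3*a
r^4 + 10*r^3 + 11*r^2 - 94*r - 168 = (r - 3)*(r + 2)*(r + 4)*(r + 7)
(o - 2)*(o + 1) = o^2 - o - 2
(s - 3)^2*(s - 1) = s^3 - 7*s^2 + 15*s - 9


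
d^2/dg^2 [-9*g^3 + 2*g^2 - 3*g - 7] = 4 - 54*g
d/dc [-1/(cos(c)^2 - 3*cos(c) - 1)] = (3 - 2*cos(c))*sin(c)/(sin(c)^2 + 3*cos(c))^2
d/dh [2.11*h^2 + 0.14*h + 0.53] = 4.22*h + 0.14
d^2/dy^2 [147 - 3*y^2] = -6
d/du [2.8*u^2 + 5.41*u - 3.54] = 5.6*u + 5.41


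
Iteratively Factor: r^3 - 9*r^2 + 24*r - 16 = (r - 1)*(r^2 - 8*r + 16) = (r - 4)*(r - 1)*(r - 4)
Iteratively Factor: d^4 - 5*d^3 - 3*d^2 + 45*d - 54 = (d + 3)*(d^3 - 8*d^2 + 21*d - 18) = (d - 2)*(d + 3)*(d^2 - 6*d + 9) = (d - 3)*(d - 2)*(d + 3)*(d - 3)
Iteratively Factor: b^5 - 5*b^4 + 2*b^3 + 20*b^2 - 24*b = (b - 3)*(b^4 - 2*b^3 - 4*b^2 + 8*b) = (b - 3)*(b - 2)*(b^3 - 4*b) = b*(b - 3)*(b - 2)*(b^2 - 4) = b*(b - 3)*(b - 2)^2*(b + 2)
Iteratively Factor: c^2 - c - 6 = (c + 2)*(c - 3)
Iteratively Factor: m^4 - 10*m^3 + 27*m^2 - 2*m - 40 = (m - 5)*(m^3 - 5*m^2 + 2*m + 8) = (m - 5)*(m - 2)*(m^2 - 3*m - 4) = (m - 5)*(m - 4)*(m - 2)*(m + 1)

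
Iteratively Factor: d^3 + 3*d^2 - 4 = (d + 2)*(d^2 + d - 2) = (d + 2)^2*(d - 1)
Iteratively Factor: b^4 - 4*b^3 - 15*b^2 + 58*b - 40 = (b - 1)*(b^3 - 3*b^2 - 18*b + 40) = (b - 1)*(b + 4)*(b^2 - 7*b + 10) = (b - 5)*(b - 1)*(b + 4)*(b - 2)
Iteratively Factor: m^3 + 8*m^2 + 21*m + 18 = (m + 2)*(m^2 + 6*m + 9) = (m + 2)*(m + 3)*(m + 3)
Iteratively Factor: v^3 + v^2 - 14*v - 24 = (v - 4)*(v^2 + 5*v + 6) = (v - 4)*(v + 2)*(v + 3)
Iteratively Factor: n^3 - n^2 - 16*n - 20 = (n + 2)*(n^2 - 3*n - 10) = (n - 5)*(n + 2)*(n + 2)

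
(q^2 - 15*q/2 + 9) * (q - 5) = q^3 - 25*q^2/2 + 93*q/2 - 45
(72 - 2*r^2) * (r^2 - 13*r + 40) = -2*r^4 + 26*r^3 - 8*r^2 - 936*r + 2880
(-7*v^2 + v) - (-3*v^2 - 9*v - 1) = -4*v^2 + 10*v + 1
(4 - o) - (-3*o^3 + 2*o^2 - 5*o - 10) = 3*o^3 - 2*o^2 + 4*o + 14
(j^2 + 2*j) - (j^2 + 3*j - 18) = 18 - j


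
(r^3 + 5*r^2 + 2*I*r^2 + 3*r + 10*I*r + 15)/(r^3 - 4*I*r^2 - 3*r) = (r^2 + r*(5 + 3*I) + 15*I)/(r*(r - 3*I))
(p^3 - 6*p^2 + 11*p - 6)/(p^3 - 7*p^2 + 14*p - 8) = (p - 3)/(p - 4)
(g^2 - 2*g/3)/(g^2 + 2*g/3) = (3*g - 2)/(3*g + 2)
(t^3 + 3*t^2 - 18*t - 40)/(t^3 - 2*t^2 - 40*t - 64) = (t^2 + t - 20)/(t^2 - 4*t - 32)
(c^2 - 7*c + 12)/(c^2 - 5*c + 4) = (c - 3)/(c - 1)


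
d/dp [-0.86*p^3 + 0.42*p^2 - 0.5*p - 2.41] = -2.58*p^2 + 0.84*p - 0.5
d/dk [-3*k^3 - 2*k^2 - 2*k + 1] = -9*k^2 - 4*k - 2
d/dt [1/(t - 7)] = -1/(t - 7)^2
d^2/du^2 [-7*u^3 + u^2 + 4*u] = 2 - 42*u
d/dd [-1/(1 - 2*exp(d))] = -2*exp(d)/(2*exp(d) - 1)^2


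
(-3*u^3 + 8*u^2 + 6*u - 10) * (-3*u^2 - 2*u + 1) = 9*u^5 - 18*u^4 - 37*u^3 + 26*u^2 + 26*u - 10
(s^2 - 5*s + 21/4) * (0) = 0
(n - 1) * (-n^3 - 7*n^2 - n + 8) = -n^4 - 6*n^3 + 6*n^2 + 9*n - 8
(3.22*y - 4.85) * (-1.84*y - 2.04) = -5.9248*y^2 + 2.3552*y + 9.894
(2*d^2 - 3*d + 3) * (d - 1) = 2*d^3 - 5*d^2 + 6*d - 3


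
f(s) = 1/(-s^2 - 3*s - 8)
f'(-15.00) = 0.00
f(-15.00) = -0.00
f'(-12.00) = 0.00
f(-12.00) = -0.00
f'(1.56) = 0.03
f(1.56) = -0.07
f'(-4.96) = -0.02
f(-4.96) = -0.06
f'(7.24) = 0.00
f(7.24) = -0.01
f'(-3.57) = -0.04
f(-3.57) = -0.10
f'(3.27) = 0.01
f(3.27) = -0.04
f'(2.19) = 0.02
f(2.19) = -0.05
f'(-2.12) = -0.03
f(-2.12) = -0.16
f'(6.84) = 0.00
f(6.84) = -0.01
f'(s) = (2*s + 3)/(-s^2 - 3*s - 8)^2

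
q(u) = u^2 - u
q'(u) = 2*u - 1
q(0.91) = -0.08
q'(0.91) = 0.82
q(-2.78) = 10.51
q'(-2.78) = -6.56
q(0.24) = -0.18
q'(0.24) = -0.52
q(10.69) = 103.59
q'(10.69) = 20.38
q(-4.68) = 26.58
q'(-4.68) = -10.36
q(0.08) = -0.07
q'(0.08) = -0.84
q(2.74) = 4.77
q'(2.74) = 4.48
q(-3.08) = 12.57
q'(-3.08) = -7.16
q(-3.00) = 12.00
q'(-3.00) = -7.00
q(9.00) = 72.00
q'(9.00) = 17.00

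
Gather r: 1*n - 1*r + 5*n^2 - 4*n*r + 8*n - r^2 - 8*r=5*n^2 + 9*n - r^2 + r*(-4*n - 9)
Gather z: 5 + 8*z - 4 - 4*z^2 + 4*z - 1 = -4*z^2 + 12*z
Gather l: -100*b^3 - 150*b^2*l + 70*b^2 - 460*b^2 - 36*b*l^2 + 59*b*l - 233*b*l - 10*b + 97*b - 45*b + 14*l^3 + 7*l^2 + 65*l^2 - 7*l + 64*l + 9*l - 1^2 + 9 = -100*b^3 - 390*b^2 + 42*b + 14*l^3 + l^2*(72 - 36*b) + l*(-150*b^2 - 174*b + 66) + 8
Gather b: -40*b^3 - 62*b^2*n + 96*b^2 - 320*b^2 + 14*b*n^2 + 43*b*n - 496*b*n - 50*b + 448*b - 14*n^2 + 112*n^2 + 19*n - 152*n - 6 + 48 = -40*b^3 + b^2*(-62*n - 224) + b*(14*n^2 - 453*n + 398) + 98*n^2 - 133*n + 42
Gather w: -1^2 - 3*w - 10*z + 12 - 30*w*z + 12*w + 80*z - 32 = w*(9 - 30*z) + 70*z - 21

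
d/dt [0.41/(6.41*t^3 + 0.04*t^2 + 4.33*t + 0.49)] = (-7.8843*t^2 - 0.0328*t - 1.7753)/(6.41*t^3 + 0.04*t^2 + 4.33*t + 0.49)^2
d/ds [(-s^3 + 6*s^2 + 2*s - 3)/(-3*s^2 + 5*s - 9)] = (3*s^4 - 10*s^3 + 63*s^2 - 126*s - 3)/(9*s^4 - 30*s^3 + 79*s^2 - 90*s + 81)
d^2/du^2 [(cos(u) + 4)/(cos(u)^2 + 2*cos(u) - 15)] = (-9*(1 - cos(2*u))^2*cos(u)/4 - 7*(1 - cos(2*u))^2/2 - 581*cos(u)/2 - 145*cos(2*u) - 30*cos(3*u) + cos(5*u)/2 + 81)/((cos(u) - 3)^3*(cos(u) + 5)^3)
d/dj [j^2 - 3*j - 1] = 2*j - 3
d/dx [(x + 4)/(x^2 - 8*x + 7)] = (x^2 - 8*x - 2*(x - 4)*(x + 4) + 7)/(x^2 - 8*x + 7)^2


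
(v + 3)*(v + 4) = v^2 + 7*v + 12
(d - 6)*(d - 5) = d^2 - 11*d + 30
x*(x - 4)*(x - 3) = x^3 - 7*x^2 + 12*x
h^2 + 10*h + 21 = (h + 3)*(h + 7)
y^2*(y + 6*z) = y^3 + 6*y^2*z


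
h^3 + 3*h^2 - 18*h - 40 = (h - 4)*(h + 2)*(h + 5)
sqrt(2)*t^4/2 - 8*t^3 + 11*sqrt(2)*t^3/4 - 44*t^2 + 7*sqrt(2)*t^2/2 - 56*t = t*(t + 7/2)*(t - 8*sqrt(2))*(sqrt(2)*t/2 + sqrt(2))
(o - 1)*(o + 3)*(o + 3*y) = o^3 + 3*o^2*y + 2*o^2 + 6*o*y - 3*o - 9*y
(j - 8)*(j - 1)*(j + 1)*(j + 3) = j^4 - 5*j^3 - 25*j^2 + 5*j + 24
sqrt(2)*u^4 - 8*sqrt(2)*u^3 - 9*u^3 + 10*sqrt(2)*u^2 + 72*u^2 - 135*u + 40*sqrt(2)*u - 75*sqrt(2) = (u - 5)*(u - 3)*(u - 5*sqrt(2))*(sqrt(2)*u + 1)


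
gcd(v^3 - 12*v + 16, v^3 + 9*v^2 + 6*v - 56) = v^2 + 2*v - 8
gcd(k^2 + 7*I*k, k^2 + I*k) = k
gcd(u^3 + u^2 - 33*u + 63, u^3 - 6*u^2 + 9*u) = u^2 - 6*u + 9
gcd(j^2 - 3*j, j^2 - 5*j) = j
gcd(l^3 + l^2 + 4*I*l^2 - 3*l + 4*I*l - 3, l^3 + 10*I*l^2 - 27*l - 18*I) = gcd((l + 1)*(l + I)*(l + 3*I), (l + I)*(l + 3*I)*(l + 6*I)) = l^2 + 4*I*l - 3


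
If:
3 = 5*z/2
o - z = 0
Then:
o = 6/5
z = 6/5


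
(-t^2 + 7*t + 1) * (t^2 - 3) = -t^4 + 7*t^3 + 4*t^2 - 21*t - 3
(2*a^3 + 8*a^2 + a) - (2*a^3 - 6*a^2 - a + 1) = 14*a^2 + 2*a - 1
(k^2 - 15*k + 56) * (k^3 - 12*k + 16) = k^5 - 15*k^4 + 44*k^3 + 196*k^2 - 912*k + 896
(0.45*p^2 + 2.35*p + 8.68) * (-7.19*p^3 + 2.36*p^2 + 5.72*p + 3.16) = -3.2355*p^5 - 15.8345*p^4 - 54.2892*p^3 + 35.3488*p^2 + 57.0756*p + 27.4288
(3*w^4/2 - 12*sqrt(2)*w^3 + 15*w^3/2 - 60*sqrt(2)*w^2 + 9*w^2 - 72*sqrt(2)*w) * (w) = 3*w^5/2 - 12*sqrt(2)*w^4 + 15*w^4/2 - 60*sqrt(2)*w^3 + 9*w^3 - 72*sqrt(2)*w^2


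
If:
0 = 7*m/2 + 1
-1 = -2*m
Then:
No Solution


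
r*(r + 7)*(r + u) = r^3 + r^2*u + 7*r^2 + 7*r*u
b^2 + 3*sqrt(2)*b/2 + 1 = (b + sqrt(2)/2)*(b + sqrt(2))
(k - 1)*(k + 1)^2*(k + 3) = k^4 + 4*k^3 + 2*k^2 - 4*k - 3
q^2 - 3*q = q*(q - 3)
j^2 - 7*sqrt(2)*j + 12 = (j - 6*sqrt(2))*(j - sqrt(2))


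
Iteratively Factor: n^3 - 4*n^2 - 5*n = (n + 1)*(n^2 - 5*n) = (n - 5)*(n + 1)*(n)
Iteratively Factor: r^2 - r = (r)*(r - 1)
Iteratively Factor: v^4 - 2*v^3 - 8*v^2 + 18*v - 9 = (v - 1)*(v^3 - v^2 - 9*v + 9) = (v - 3)*(v - 1)*(v^2 + 2*v - 3) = (v - 3)*(v - 1)*(v + 3)*(v - 1)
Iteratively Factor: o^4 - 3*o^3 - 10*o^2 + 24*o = (o - 4)*(o^3 + o^2 - 6*o) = (o - 4)*(o + 3)*(o^2 - 2*o) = (o - 4)*(o - 2)*(o + 3)*(o)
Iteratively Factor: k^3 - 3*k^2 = (k)*(k^2 - 3*k) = k^2*(k - 3)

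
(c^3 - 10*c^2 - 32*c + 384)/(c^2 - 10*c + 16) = (c^2 - 2*c - 48)/(c - 2)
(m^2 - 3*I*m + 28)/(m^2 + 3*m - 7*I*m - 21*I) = (m + 4*I)/(m + 3)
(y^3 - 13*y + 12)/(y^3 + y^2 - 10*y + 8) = (y - 3)/(y - 2)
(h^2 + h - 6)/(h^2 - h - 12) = (h - 2)/(h - 4)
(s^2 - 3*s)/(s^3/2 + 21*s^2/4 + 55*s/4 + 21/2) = 4*s*(s - 3)/(2*s^3 + 21*s^2 + 55*s + 42)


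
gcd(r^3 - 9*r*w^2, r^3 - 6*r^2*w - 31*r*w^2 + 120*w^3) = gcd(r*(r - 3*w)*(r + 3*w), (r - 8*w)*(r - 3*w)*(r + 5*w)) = r - 3*w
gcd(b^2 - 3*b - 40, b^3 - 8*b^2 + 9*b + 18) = 1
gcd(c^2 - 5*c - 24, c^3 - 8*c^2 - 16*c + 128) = c - 8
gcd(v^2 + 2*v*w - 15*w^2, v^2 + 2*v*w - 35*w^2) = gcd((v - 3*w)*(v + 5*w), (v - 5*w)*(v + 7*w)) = 1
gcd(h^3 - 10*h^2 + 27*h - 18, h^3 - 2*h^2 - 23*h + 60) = h - 3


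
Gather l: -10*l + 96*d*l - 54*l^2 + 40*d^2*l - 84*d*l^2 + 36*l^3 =36*l^3 + l^2*(-84*d - 54) + l*(40*d^2 + 96*d - 10)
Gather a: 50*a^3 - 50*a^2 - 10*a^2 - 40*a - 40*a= 50*a^3 - 60*a^2 - 80*a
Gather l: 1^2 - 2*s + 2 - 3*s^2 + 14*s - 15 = -3*s^2 + 12*s - 12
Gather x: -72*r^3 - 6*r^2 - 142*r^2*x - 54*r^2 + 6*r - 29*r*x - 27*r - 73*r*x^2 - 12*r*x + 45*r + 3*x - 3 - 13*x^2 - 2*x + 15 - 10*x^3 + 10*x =-72*r^3 - 60*r^2 + 24*r - 10*x^3 + x^2*(-73*r - 13) + x*(-142*r^2 - 41*r + 11) + 12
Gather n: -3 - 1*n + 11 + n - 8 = 0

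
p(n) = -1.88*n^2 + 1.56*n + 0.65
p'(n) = 1.56 - 3.76*n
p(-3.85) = -33.22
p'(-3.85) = 16.04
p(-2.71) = -17.38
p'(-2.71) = 11.75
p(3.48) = -16.69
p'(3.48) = -11.52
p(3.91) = -21.99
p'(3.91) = -13.14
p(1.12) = 0.04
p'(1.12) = -2.65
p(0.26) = 0.93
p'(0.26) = 0.58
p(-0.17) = 0.33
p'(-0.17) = 2.20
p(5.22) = -42.43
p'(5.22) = -18.07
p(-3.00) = -20.95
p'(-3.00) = 12.84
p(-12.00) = -288.79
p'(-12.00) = 46.68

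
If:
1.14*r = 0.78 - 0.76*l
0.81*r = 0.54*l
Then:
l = 0.51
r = 0.34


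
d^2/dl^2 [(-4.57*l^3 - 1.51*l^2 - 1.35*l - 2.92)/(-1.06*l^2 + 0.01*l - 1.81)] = (-14.469358*l^3 + 1.80665400000001*l^2 + 74.10429*l - 1.261348)/(1.191016*l^6 - 0.033708*l^5 + 6.101466*l^4 - 0.115117*l^3 + 10.418541*l^2 - 0.098283*l + 5.929741)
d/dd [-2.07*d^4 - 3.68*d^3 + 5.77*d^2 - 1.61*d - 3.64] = -8.28*d^3 - 11.04*d^2 + 11.54*d - 1.61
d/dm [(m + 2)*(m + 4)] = 2*m + 6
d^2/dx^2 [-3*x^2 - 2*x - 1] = -6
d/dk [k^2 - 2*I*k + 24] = 2*k - 2*I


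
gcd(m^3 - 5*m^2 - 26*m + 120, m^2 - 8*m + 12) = m - 6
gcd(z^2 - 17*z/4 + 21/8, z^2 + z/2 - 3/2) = 1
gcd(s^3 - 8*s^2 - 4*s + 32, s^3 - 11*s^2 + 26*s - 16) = s^2 - 10*s + 16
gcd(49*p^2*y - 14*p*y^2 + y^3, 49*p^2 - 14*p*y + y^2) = 49*p^2 - 14*p*y + y^2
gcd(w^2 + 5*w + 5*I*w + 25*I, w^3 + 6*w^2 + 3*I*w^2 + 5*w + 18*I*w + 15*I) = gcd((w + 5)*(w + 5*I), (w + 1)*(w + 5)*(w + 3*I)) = w + 5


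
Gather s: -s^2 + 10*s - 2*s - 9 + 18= -s^2 + 8*s + 9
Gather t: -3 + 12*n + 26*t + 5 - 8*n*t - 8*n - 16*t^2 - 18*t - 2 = 4*n - 16*t^2 + t*(8 - 8*n)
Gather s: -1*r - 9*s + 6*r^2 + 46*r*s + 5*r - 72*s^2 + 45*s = 6*r^2 + 4*r - 72*s^2 + s*(46*r + 36)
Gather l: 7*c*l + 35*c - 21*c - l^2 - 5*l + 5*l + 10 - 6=7*c*l + 14*c - l^2 + 4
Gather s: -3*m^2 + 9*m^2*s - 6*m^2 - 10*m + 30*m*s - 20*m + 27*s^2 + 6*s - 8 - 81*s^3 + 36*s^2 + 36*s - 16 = -9*m^2 - 30*m - 81*s^3 + 63*s^2 + s*(9*m^2 + 30*m + 42) - 24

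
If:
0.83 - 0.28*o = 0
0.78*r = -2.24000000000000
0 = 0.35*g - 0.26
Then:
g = 0.74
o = 2.96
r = -2.87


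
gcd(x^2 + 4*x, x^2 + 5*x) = x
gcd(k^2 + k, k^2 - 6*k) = k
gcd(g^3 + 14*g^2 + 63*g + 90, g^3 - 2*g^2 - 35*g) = g + 5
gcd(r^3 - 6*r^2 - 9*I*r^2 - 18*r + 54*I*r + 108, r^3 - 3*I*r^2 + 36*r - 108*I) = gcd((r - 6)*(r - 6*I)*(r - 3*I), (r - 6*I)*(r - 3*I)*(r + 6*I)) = r^2 - 9*I*r - 18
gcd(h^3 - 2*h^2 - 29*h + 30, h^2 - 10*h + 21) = 1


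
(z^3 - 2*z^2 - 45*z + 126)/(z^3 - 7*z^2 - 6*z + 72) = (z^2 + 4*z - 21)/(z^2 - z - 12)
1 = 1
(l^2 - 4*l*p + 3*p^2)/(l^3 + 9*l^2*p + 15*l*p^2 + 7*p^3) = (l^2 - 4*l*p + 3*p^2)/(l^3 + 9*l^2*p + 15*l*p^2 + 7*p^3)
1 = 1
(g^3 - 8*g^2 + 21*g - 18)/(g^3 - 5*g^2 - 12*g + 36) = (g^2 - 6*g + 9)/(g^2 - 3*g - 18)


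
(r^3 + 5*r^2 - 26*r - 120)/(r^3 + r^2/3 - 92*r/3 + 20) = 3*(r + 4)/(3*r - 2)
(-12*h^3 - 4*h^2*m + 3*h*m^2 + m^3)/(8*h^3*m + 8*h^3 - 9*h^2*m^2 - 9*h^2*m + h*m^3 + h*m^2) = (-12*h^3 - 4*h^2*m + 3*h*m^2 + m^3)/(h*(8*h^2*m + 8*h^2 - 9*h*m^2 - 9*h*m + m^3 + m^2))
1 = 1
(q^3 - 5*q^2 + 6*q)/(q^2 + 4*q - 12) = q*(q - 3)/(q + 6)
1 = 1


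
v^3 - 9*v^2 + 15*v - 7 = (v - 7)*(v - 1)^2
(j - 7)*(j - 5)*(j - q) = j^3 - j^2*q - 12*j^2 + 12*j*q + 35*j - 35*q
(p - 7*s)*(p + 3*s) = p^2 - 4*p*s - 21*s^2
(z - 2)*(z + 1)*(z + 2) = z^3 + z^2 - 4*z - 4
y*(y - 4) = y^2 - 4*y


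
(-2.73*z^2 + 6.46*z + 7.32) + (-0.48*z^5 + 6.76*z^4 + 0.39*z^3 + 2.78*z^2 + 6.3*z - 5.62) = -0.48*z^5 + 6.76*z^4 + 0.39*z^3 + 0.0499999999999998*z^2 + 12.76*z + 1.7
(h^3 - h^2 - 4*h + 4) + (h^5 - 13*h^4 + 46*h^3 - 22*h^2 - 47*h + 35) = h^5 - 13*h^4 + 47*h^3 - 23*h^2 - 51*h + 39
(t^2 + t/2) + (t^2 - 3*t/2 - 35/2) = 2*t^2 - t - 35/2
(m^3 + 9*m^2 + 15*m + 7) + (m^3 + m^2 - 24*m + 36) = 2*m^3 + 10*m^2 - 9*m + 43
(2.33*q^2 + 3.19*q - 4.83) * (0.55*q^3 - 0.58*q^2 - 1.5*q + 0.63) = 1.2815*q^5 + 0.4031*q^4 - 8.0017*q^3 - 0.515700000000001*q^2 + 9.2547*q - 3.0429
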